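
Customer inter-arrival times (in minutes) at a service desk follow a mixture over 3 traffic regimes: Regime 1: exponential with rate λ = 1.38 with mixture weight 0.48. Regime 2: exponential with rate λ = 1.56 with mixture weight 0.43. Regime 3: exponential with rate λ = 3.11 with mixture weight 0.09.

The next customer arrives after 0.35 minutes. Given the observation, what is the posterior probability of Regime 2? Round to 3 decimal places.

Posterior ∝ prior × likelihood, so P(k | x) ∝ π_k f_k(x); normalise over all components.
Component likelihoods at x = 0.35 minutes:
  f_1 = 1.38·e^(−1.38·0.35) = 1.38·e^(−0.4830) = 0.851363
  f_2 = 1.56·e^(−1.56·0.35) = 1.56·e^(−0.5460) = 0.903649
  f_3 = 3.11·e^(−3.11·0.35) = 3.11·e^(−1.0885) = 1.0472
Prior × likelihood for each component:
  π_1·f_1 = 0.48 × 0.851363 = 0.408654
  π_2·f_2 = 0.43 × 0.903649 = 0.388569
  π_3·f_3 = 0.09 × 1.0472 = 0.0942483
Denominator: 0.408654 + 0.388569 + 0.0942483 = 0.891472
Responsibility of Regime 2: 0.388569 / 0.891472 ≈ 0.436

0.436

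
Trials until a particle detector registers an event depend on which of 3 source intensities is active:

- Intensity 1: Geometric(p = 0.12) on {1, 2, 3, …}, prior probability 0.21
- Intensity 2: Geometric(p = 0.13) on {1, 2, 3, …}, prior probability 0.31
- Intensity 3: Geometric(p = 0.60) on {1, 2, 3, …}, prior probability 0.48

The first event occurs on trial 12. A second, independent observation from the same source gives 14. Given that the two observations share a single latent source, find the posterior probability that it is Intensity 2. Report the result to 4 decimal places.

By Bayes' theorem, P(k | x) = π_k f_k(x) / Σ_j π_j f_j(x).
Since both observations come from the same component, the likelihood for component k is f_k(x₁)·f_k(x₂).
  L_1 = [0.12·(1−0.12)^11 = 0.12·0.245081 = 0.0294097] × [0.0227749] = 0.000669802
  L_2 = [0.13·(1−0.13)^11 = 0.13·0.216128 = 0.0280967] × [0.0212664] = 0.000597515
  L_3 = [0.60·(1−0.60)^11 = 0.60·4.1943e-05 = 2.51658e-05] × [4.02653e-06] = 1.01331e-10
Multiply by the mixture weights:
  π_1·L_1 = 0.21 × 0.000669802 = 0.000140658
  π_2·L_2 = 0.31 × 0.000597515 = 0.00018523
  π_3·L_3 = 0.48 × 1.01331e-10 = 4.86389e-11
Evidence: 0.000140658 + 0.00018523 + 4.86389e-11 = 0.000325888
P(Intensity 2 | data) = 0.00018523 / 0.000325888 ≈ 0.5684

0.5684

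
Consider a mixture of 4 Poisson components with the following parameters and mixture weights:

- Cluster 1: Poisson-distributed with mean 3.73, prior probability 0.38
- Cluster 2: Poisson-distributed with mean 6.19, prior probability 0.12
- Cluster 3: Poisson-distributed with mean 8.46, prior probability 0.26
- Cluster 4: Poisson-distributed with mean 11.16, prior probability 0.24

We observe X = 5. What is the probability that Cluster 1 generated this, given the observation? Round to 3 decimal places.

Apply Bayes' rule: the posterior for each component is proportional to its prior times its likelihood at x.
Component likelihoods at x = 5:
  f_1 = e^(−3.73)·3.73^5/5! = 0.144359
  f_2 = e^(−6.19)·6.19^5/5! = 0.155235
  f_3 = e^(−8.46)·8.46^5/5! = 0.0764785
  f_4 = e^(−11.16)·11.16^5/5! = 0.0205312
Multiply by the mixture weights:
  π_1·f_1 = 0.38 × 0.144359 = 0.0548565
  π_2·f_2 = 0.12 × 0.155235 = 0.0186282
  π_3·f_3 = 0.26 × 0.0764785 = 0.0198844
  π_4·f_4 = 0.24 × 0.0205312 = 0.00492748
Evidence: 0.0548565 + 0.0186282 + 0.0198844 + 0.00492748 = 0.0982966
Responsibility of Cluster 1: 0.0548565 / 0.0982966 ≈ 0.558

0.558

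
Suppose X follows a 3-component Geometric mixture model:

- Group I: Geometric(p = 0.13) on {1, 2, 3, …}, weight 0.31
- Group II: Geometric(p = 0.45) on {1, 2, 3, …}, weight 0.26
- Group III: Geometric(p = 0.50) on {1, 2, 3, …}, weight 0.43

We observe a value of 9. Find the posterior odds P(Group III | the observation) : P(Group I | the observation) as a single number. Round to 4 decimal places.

Only the two components matter; the odds are (w_i f_i(x)) / (w_j f_j(x)).
Evaluate each component's likelihood at the observed value:
  L_I = 0.13·(1−0.13)^8 = 0.13·0.328212 = 0.0426675
  L_II = 0.45·(1−0.45)^8 = 0.45·0.00837339 = 0.00376803
  L_III = 0.50·(1−0.50)^8 = 0.50·0.00390625 = 0.00195312
Odds = (0.43/0.31) × (0.00195312/0.0426675) = 1.3871 × 0.0457755 ≈ 0.0635

0.0635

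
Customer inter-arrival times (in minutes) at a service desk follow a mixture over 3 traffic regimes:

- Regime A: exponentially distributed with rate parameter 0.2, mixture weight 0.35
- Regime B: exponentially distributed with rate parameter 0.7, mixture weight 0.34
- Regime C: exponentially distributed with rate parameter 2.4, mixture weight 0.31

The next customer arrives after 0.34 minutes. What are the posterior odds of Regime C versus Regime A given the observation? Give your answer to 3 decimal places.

5.031

Only the two components matter; the odds are (π_i f_i(x)) / (π_j f_j(x)).
Component likelihoods at x = 0.34 minutes:
  p_A = 0.2·e^(−0.2·0.34) = 0.2·e^(−0.0680) = 0.186852
  p_B = 0.7·e^(−0.7·0.34) = 0.7·e^(−0.2380) = 0.551742
  p_C = 2.4·e^(−2.4·0.34) = 2.4·e^(−0.8160) = 1.06127
0.328995 / 0.0653982 ≈ 5.031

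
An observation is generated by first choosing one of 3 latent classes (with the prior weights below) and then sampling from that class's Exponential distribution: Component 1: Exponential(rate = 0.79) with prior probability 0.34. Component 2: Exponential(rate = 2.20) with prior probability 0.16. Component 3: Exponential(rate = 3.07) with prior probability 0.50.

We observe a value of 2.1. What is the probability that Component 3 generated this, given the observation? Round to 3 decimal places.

P(component k | x) = w_k·f_k(x) / marginal(x), where marginal(x) = Σ_j w_j·f_j(x).
Exponential densities:
  f_1 = 0.79·e^(−0.79·2.1) = 0.79·e^(−1.6590) = 0.15036
  f_2 = 2.20·e^(−2.20·2.1) = 2.20·e^(−4.6200) = 0.0216762
  f_3 = 3.07·e^(−3.07·2.1) = 3.07·e^(−6.4470) = 0.00486678
Weight by the priors:
  w_1·f_1 = 0.34 × 0.15036 = 0.0511224
  w_2·f_2 = 0.16 × 0.0216762 = 0.00346818
  w_3·f_3 = 0.50 × 0.00486678 = 0.00243339
Evidence: 0.0511224 + 0.00346818 + 0.00243339 = 0.057024
P(Component 3 | 2.1) ≈ 0.043

0.043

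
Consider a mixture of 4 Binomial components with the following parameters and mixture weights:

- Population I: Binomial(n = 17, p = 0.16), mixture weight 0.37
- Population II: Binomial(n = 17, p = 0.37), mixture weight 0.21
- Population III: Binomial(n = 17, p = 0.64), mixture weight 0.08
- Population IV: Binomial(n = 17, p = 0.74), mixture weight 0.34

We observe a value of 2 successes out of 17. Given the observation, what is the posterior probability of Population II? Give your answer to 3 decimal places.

0.039

The responsibility of component k is π_k f_k(x) divided by Σ_j π_j f_j(x).
Binomial probabilities:
  f_I = 0.254664
  f_II = 0.0181991
  f_III = 1.23151e-05
  f_IV = 1.24912e-07
Weight by the priors:
  π_I·f_I = 0.37 × 0.254664 = 0.0942258
  π_II·f_II = 0.21 × 0.0181991 = 0.00382182
  π_III·f_III = 0.08 × 1.23151e-05 = 9.85204e-07
  π_IV·f_IV = 0.34 × 1.24912e-07 = 4.24699e-08
Denominator: 0.0942258 + 0.00382182 + 9.85204e-07 + 4.24699e-08 = 0.0980487
P(Population II | x) ≈ 0.039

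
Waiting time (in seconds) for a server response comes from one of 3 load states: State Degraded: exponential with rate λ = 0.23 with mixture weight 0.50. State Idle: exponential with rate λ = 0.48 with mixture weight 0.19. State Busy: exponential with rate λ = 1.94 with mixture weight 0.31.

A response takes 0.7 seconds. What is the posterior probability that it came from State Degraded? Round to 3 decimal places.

Posterior ∝ prior × likelihood, so P(k | x) ∝ P(Z=k) f_k(x); normalise over all components.
Evaluate each component's likelihood at the observed value:
  f_Degraded = 0.23·e^(−0.23·0.7) = 0.23·e^(−0.1610) = 0.195797
  f_Idle = 0.48·e^(−0.48·0.7) = 0.48·e^(−0.3360) = 0.343019
  f_Busy = 1.94·e^(−1.94·0.7) = 1.94·e^(−1.3580) = 0.498919
Prior × likelihood for each component:
  P(Z=Degraded)·f_Degraded = 0.50 × 0.195797 = 0.0978986
  P(Z=Idle)·f_Idle = 0.19 × 0.343019 = 0.0651736
  P(Z=Busy)·f_Busy = 0.31 × 0.498919 = 0.154665
Sum: 0.0978986 + 0.0651736 + 0.154665 = 0.317737
P(State Degraded | 0.7 seconds) ≈ 0.308

0.308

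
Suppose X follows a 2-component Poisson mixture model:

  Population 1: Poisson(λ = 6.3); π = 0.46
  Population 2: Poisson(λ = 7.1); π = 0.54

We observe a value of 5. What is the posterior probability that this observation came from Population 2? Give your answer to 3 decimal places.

0.490

P(component k | x) = π_k·f_k(x) / marginal(x), where marginal(x) = Σ_j π_j·f_j(x).
Component likelihoods at x = 5:
  f_1 = 0.151868
  f_2 = 0.124057
Prior × likelihood for each component:
  π_1·f_1 = 0.46 × 0.151868 = 0.0698593
  π_2·f_2 = 0.54 × 0.124057 = 0.0669905
Denominator: 0.0698593 + 0.0669905 = 0.13685
P(Population 2 | data) ≈ 0.490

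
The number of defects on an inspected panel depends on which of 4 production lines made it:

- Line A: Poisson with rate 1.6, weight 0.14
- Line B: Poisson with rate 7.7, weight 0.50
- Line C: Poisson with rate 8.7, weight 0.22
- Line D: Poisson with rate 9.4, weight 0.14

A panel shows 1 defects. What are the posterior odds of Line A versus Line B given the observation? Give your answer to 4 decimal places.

Since P(k|x) ∝ w_k f_k(x), the posterior odds are w_i f_i(x) / (w_j f_j(x)).
Evaluate each component's likelihood at the observed value:
  f_A = e^(−1.6)·1.6^1/1! = 0.323034
  f_B = e^(−7.7)·7.7^1/1! = 0.00348677
  f_C = e^(−8.7)·8.7^1/1! = 0.0014493
  f_D = e^(−9.4)·9.4^1/1! = 0.000777606
Posterior odds = (w_A·f_A) / (w_B·f_B) = (0.14·0.323034) / (0.50·0.00348677) = 0.0452248 / 0.00174338 ≈ 25.9408

25.9408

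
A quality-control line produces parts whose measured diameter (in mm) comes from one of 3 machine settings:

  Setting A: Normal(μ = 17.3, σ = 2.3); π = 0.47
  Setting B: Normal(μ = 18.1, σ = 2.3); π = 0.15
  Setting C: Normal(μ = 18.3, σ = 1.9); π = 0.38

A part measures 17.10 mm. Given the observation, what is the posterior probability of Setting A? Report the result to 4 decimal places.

Posterior ∝ prior × likelihood, so P(k | x) ∝ w_k f_k(x); normalise over all components.
Evaluate each component's likelihood at the observed value:
  p_A = (1/(2.3·√(2π)))·exp(−(17.10−17.3)²/(2·2.3²)) = 0.173453·exp(-0.00378) = 0.172799
  p_B = (1/(2.3·√(2π)))·exp(−(17.10−18.1)²/(2·2.3²)) = 0.173453·exp(-0.09452) = 0.15781
  p_C = (1/(1.9·√(2π)))·exp(−(17.10−18.3)²/(2·1.9²)) = 0.209970·exp(-0.19945) = 0.172004
Unnormalised posteriors:
  w_A·p_A = 0.47 × 0.172799 = 0.0812154
  w_B·p_B = 0.15 × 0.15781 = 0.0236714
  w_C·p_C = 0.38 × 0.172004 = 0.0653615
Sum: 0.0812154 + 0.0236714 + 0.0653615 = 0.170248
Responsibility of Setting A: 0.0812154 / 0.170248 ≈ 0.4770

0.4770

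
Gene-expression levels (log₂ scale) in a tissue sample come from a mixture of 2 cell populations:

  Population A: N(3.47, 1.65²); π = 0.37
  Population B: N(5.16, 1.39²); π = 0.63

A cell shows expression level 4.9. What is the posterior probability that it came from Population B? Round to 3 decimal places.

By Bayes' theorem, P(k | x) = w_k f_k(x) / Σ_j w_j f_j(x).
Evaluate each component's likelihood at the observed value:
  f_A = (1/(1.65·√(2π)))·exp(−(4.9−3.47)²/(2·1.65²)) = 0.241783·exp(-0.37556) = 0.166083
  f_B = (1/(1.39·√(2π)))·exp(−(4.9−5.16)²/(2·1.39²)) = 0.287009·exp(-0.01749) = 0.282032
Weight by the priors:
  w_A·f_A = 0.37 × 0.166083 = 0.0614506
  w_B·f_B = 0.63 × 0.282032 = 0.17768
Evidence: 0.0614506 + 0.17768 = 0.239131
P(Population B | data) = 0.17768 / 0.239131 ≈ 0.743

0.743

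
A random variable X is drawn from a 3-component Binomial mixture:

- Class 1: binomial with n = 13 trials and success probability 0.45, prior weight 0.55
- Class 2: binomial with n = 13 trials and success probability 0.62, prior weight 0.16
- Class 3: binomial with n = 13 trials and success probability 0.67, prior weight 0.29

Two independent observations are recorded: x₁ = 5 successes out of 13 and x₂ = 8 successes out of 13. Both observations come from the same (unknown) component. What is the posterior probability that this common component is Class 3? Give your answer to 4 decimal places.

The responsibility of component k is π_k f_k(x) divided by Σ_j π_j f_j(x).
Since both observations come from the same component, the likelihood for component k is f_k(x₁)·f_k(x₂).
  p_1 = [0.198858] × [0.108916] = 0.0216588
  p_2 = [0.0512632] × [0.222654] = 0.0114139
  p_3 = [0.0244379] × [0.204525] = 0.00499817
Multiply by the mixture weights:
  π_1·p_1 = 0.55 × 0.0216588 = 0.0119123
  π_2·p_2 = 0.16 × 0.0114139 = 0.00182623
  π_3·p_3 = 0.29 × 0.00499817 = 0.00144947
Denominator: 0.0119123 + 0.00182623 + 0.00144947 = 0.015188
So the posterior for Class 3 is 0.00144947 / 0.015188 ≈ 0.0954.

0.0954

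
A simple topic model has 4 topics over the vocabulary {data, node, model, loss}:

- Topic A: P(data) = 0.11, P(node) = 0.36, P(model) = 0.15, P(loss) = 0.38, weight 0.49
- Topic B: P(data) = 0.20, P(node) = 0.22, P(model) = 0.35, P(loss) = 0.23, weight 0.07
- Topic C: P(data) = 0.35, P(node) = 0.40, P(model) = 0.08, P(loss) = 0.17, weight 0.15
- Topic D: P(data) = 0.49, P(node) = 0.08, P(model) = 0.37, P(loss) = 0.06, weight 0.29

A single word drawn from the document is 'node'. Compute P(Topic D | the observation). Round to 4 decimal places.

0.0844

Posterior ∝ prior × likelihood, so P(k | x) ∝ π_k f_k(x); normalise over all components.
Categorical probabilities:
  f_A = 0.36
  f_B = 0.22
  f_C = 0.4
  f_D = 0.08
Prior × likelihood for each component:
  π_A·f_A = 0.49 × 0.36 = 0.1764
  π_B·f_B = 0.07 × 0.22 = 0.0154
  π_C·f_C = 0.15 × 0.4 = 0.06
  π_D·f_D = 0.29 × 0.08 = 0.0232
Denominator: 0.1764 + 0.0154 + 0.06 + 0.0232 = 0.275
P(Topic D | the observation) ≈ 0.0844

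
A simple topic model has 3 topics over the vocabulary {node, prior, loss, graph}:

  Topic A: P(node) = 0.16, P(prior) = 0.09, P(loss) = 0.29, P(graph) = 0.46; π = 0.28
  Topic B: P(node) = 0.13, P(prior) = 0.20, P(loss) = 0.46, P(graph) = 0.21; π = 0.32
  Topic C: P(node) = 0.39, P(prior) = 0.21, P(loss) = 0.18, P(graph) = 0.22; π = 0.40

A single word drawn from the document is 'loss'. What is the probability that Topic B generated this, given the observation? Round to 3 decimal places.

By Bayes' theorem, P(k | x) = w_k f_k(x) / Σ_j w_j f_j(x).
Categorical probabilities:
  p_A = P(loss | comp) = 0.29
  p_B = P(loss | comp) = 0.46
  p_C = P(loss | comp) = 0.18
Prior × likelihood for each component:
  w_A·p_A = 0.28 × 0.29 = 0.0812
  w_B·p_B = 0.32 × 0.46 = 0.1472
  w_C·p_C = 0.40 × 0.18 = 0.072
Normaliser: 0.0812 + 0.1472 + 0.072 = 0.3004
P(Topic B | data) = 0.1472 / 0.3004 ≈ 0.490

0.490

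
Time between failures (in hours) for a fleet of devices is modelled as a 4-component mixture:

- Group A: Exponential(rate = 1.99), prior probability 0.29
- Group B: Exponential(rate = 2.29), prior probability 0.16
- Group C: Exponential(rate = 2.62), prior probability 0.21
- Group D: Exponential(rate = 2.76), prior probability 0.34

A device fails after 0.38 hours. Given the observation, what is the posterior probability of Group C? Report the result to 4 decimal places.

0.2126

By Bayes' theorem, P(k | x) = π_k f_k(x) / Σ_j π_j f_j(x).
Exponential densities:
  f_A = 1.99·e^(−1.99·0.38) = 1.99·e^(−0.7562) = 0.934199
  f_B = 2.29·e^(−2.29·0.38) = 2.29·e^(−0.8702) = 0.959207
  f_C = 2.62·e^(−2.62·0.38) = 2.62·e^(−0.9956) = 0.968094
  f_D = 2.76·e^(−2.76·0.38) = 2.76·e^(−1.0488) = 0.966988
Prior × likelihood for each component:
  π_A·f_A = 0.29 × 0.934199 = 0.270918
  π_B·f_B = 0.16 × 0.959207 = 0.153473
  π_C·f_C = 0.21 × 0.968094 = 0.2033
  π_D·f_D = 0.34 × 0.966988 = 0.328776
Evidence: 0.270918 + 0.153473 + 0.2033 + 0.328776 = 0.956467
So the posterior for Group C is 0.2033 / 0.956467 ≈ 0.2126.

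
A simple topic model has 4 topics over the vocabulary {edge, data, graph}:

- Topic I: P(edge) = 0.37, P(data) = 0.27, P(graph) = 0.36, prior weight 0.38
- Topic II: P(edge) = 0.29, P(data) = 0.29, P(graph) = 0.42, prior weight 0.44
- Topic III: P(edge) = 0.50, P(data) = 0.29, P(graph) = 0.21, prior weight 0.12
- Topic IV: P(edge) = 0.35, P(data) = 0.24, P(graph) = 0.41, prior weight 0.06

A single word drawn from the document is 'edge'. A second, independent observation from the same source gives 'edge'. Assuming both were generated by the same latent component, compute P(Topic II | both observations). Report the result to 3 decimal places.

0.293

The responsibility of component k is P(Z=k) f_k(x) divided by Σ_j P(Z=j) f_j(x).
Since both observations come from the same component, the likelihood for component k is f_k(x₁)·f_k(x₂).
  f_I = [P(edge | comp) = 0.37] × [0.37] = 0.1369
  f_II = [P(edge | comp) = 0.29] × [0.29] = 0.0841
  f_III = [P(edge | comp) = 0.50] × [0.5] = 0.25
  f_IV = [P(edge | comp) = 0.35] × [0.35] = 0.1225
Prior × likelihood for each component:
  P(Z=I)·f_I = 0.38 × 0.1369 = 0.052022
  P(Z=II)·f_II = 0.44 × 0.0841 = 0.037004
  P(Z=III)·f_III = 0.12 × 0.25 = 0.03
  P(Z=IV)·f_IV = 0.06 × 0.1225 = 0.00735
Denominator: 0.052022 + 0.037004 + 0.03 + 0.00735 = 0.126376
Responsibility of Topic II: 0.037004 / 0.126376 ≈ 0.293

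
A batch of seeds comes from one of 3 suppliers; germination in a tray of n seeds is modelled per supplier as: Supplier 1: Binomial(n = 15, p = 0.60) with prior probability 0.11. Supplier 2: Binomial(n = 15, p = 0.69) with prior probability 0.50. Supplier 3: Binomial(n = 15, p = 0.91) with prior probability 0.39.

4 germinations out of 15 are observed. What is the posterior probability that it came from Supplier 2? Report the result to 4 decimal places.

Posterior ∝ prior × likelihood, so P(k | x) ∝ P(Z=k) f_k(x); normalise over all components.
Component likelihoods at x = 4 germinations out of 15:
  L_1 = 0.00741989
  L_2 = 0.000786154
  L_3 = 2.93742e-09
Multiply by the mixture weights:
  P(Z=1)·L_1 = 0.11 × 0.00741989 = 0.000816188
  P(Z=2)·L_2 = 0.50 × 0.000786154 = 0.000393077
  P(Z=3)·L_3 = 0.39 × 2.93742e-09 = 1.14559e-09
Evidence: 0.000816188 + 0.000393077 + 1.14559e-09 = 0.00120927
Responsibility of Supplier 2: 0.000393077 / 0.00120927 ≈ 0.3251

0.3251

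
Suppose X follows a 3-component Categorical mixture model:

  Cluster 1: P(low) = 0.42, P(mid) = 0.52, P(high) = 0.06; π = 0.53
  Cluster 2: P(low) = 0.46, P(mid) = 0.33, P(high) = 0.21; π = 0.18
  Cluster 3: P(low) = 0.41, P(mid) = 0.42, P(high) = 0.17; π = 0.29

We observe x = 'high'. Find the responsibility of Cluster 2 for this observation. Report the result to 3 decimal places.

By Bayes' theorem, P(k | x) = w_k f_k(x) / Σ_j w_j f_j(x).
Categorical probabilities:
  p_1 = P(high | comp) = 0.06
  p_2 = P(high | comp) = 0.21
  p_3 = P(high | comp) = 0.17
Prior × likelihood for each component:
  w_1·p_1 = 0.53 × 0.06 = 0.0318
  w_2·p_2 = 0.18 × 0.21 = 0.0378
  w_3·p_3 = 0.29 × 0.17 = 0.0493
Evidence: 0.0318 + 0.0378 + 0.0493 = 0.1189
So the posterior for Cluster 2 is 0.0378 / 0.1189 ≈ 0.318.

0.318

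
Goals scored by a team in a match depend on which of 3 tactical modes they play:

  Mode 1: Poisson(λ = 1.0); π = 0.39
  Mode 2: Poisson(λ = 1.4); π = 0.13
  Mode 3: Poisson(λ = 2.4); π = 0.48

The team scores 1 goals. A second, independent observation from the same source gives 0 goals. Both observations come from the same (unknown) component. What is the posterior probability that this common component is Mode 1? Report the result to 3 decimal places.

0.720

P(component k | x) = π_k·f_k(x) / marginal(x), where marginal(x) = Σ_j π_j·f_j(x).
Since both observations come from the same component, the likelihood for component k is f_k(x₁)·f_k(x₂).
  f_1 = [e^(−1.0)·1.0^1/1! = 0.367879] × [0.367879] = 0.135335
  f_2 = [e^(−1.4)·1.4^1/1! = 0.345236] × [0.246597] = 0.0851341
  f_3 = [e^(−2.4)·2.4^1/1! = 0.217723] × [0.090718] = 0.0197514
Weight by the priors:
  π_1·f_1 = 0.39 × 0.135335 = 0.0527808
  π_2·f_2 = 0.13 × 0.0851341 = 0.0110674
  π_3·f_3 = 0.48 × 0.0197514 = 0.00948067
Denominator: 0.0527808 + 0.0110674 + 0.00948067 = 0.0733289
Responsibility of Mode 1: 0.0527808 / 0.0733289 ≈ 0.720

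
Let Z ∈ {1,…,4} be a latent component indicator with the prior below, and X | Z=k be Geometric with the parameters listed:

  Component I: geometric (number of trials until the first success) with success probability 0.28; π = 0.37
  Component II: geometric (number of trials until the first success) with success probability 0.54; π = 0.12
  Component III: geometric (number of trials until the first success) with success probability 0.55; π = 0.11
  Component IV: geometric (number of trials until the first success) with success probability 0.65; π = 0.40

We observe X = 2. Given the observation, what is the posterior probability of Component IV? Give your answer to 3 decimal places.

0.409

P(component k | x) = P(Z=k)·f_k(x) / marginal(x), where marginal(x) = Σ_j P(Z=j)·f_j(x).
Component likelihoods at x = 2:
  f_I = 0.2016
  f_II = 0.2484
  f_III = 0.2475
  f_IV = 0.2275
Prior × likelihood for each component:
  P(Z=I)·f_I = 0.37 × 0.2016 = 0.074592
  P(Z=II)·f_II = 0.12 × 0.2484 = 0.029808
  P(Z=III)·f_III = 0.11 × 0.2475 = 0.027225
  P(Z=IV)·f_IV = 0.40 × 0.2275 = 0.091
Normaliser: 0.074592 + 0.029808 + 0.027225 + 0.091 = 0.222625
P(Component IV | 2) = 0.091 / 0.222625 ≈ 0.409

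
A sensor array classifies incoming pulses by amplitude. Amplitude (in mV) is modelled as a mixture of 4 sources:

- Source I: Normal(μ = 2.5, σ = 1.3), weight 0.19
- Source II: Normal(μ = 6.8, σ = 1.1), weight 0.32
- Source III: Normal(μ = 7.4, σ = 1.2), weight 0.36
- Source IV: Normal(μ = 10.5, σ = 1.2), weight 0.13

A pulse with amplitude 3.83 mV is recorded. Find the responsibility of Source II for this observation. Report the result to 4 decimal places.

Apply Bayes' rule: the posterior for each component is proportional to its prior times its likelihood at x.
Normal densities:
  p_I = (1/(1.3·√(2π)))·exp(−(3.83−2.5)²/(2·1.3²)) = 0.306879·exp(-0.52334) = 0.181837
  p_II = (1/(1.1·√(2π)))·exp(−(3.83−6.8)²/(2·1.1²)) = 0.362675·exp(-3.64500) = 0.00947358
  p_III = (1/(1.2·√(2π)))·exp(−(3.83−7.4)²/(2·1.2²)) = 0.332452·exp(-4.42531) = 0.00397961
  p_IV = (1/(1.2·√(2π)))·exp(−(3.83−10.5)²/(2·1.2²)) = 0.332452·exp(-15.44753) = 6.50054e-08
Unnormalised posteriors:
  P(Z=I)·p_I = 0.19 × 0.181837 = 0.034549
  P(Z=II)·p_II = 0.32 × 0.00947358 = 0.00303154
  P(Z=III)·p_III = 0.36 × 0.00397961 = 0.00143266
  P(Z=IV)·p_IV = 0.13 × 6.50054e-08 = 8.45071e-09
Marginal: 0.034549 + 0.00303154 + 0.00143266 + 8.45071e-09 = 0.0390132
So the posterior for Source II is 0.00303154 / 0.0390132 ≈ 0.0777.

0.0777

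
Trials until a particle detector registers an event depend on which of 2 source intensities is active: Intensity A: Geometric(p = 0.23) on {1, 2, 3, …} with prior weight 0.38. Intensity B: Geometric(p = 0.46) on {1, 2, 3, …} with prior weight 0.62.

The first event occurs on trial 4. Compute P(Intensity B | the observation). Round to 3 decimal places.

0.530

The responsibility of component k is π_k f_k(x) divided by Σ_j π_j f_j(x).
Component likelihoods at x = 4:
  L_A = 0.105003
  L_B = 0.0724334
Unnormalised posteriors:
  π_A·L_A = 0.38 × 0.105003 = 0.039901
  π_B·L_B = 0.62 × 0.0724334 = 0.0449087
Normaliser: 0.039901 + 0.0449087 = 0.0848097
P(Intensity B | 4) = 0.0449087 / 0.0848097 ≈ 0.530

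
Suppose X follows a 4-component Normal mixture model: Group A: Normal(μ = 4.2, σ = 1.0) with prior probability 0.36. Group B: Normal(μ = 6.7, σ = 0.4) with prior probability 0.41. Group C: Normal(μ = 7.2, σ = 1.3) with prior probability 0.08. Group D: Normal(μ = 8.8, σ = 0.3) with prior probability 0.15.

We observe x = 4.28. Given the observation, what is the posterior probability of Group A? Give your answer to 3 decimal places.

P(component k | x) = π_k·f_k(x) / marginal(x), where marginal(x) = Σ_j π_j·f_j(x).
Normal densities:
  f_A = (1/(1.0·√(2π)))·exp(−(4.28−4.2)²/(2·1.0²)) = 0.398942·exp(-0.00320) = 0.397668
  f_B = (1/(0.4·√(2π)))·exp(−(4.28−6.7)²/(2·0.4²)) = 0.997356·exp(-18.30125) = 1.12388e-08
  f_C = (1/(1.3·√(2π)))·exp(−(4.28−7.2)²/(2·1.3²)) = 0.306879·exp(-2.52260) = 0.0246271
  f_D = (1/(0.3·√(2π)))·exp(−(4.28−8.8)²/(2·0.3²)) = 1.329808·exp(-113.50222) = 6.76706e-50
Weight by the priors:
  π_A·f_A = 0.36 × 0.397668 = 0.14316
  π_B·f_B = 0.41 × 1.12388e-08 = 4.60789e-09
  π_C·f_C = 0.08 × 0.0246271 = 0.00197017
  π_D·f_D = 0.15 × 6.76706e-50 = 1.01506e-50
Evidence: 0.14316 + 4.60789e-09 + 0.00197017 + 1.01506e-50 = 0.145131
P(Group A | data) ≈ 0.986

0.986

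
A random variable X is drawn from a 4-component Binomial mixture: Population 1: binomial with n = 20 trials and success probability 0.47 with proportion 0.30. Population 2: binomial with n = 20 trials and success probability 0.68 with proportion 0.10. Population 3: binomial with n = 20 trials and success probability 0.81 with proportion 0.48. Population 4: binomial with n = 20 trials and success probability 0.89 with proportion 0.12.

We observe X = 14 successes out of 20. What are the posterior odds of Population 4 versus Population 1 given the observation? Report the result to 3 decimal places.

0.244

Only the two components matter; the odds are (w_i f_i(x)) / (w_j f_j(x)).
Evaluate each component's likelihood at the observed value:
  p_1 = 0.02205
  p_2 = 0.188108
  p_3 = 0.0954324
  p_4 = 0.0134338
Odds = (0.12/0.30) × (0.0134338/0.02205) = 0.4 × 0.609244 ≈ 0.244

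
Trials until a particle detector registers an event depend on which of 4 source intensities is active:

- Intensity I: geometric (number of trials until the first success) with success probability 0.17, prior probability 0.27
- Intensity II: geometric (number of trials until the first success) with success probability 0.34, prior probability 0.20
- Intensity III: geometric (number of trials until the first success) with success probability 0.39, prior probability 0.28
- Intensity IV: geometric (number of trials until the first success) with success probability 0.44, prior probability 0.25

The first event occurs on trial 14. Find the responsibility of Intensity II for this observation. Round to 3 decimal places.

0.066

By Bayes' theorem, P(k | x) = P(Z=k) f_k(x) / Σ_j P(Z=j) f_j(x).
Evaluate each component's likelihood at the observed value:
  L_I = 0.17·(1−0.17)^13 = 0.17·0.0887187 = 0.0150822
  L_II = 0.34·(1−0.34)^13 = 0.34·0.00450891 = 0.00153303
  L_III = 0.39·(1−0.39)^13 = 0.39·0.00161915 = 0.00063147
  L_IV = 0.44·(1−0.44)^13 = 0.44·0.000532653 = 0.000234367
Prior × likelihood for each component:
  P(Z=I)·L_I = 0.27 × 0.0150822 = 0.00407219
  P(Z=II)·L_II = 0.20 × 0.00153303 = 0.000306606
  P(Z=III)·L_III = 0.28 × 0.00063147 = 0.000176811
  P(Z=IV)·L_IV = 0.25 × 0.000234367 = 5.85918e-05
Evidence: 0.00407219 + 0.000306606 + 0.000176811 + 5.85918e-05 = 0.0046142
P(Intensity II | 14) ≈ 0.066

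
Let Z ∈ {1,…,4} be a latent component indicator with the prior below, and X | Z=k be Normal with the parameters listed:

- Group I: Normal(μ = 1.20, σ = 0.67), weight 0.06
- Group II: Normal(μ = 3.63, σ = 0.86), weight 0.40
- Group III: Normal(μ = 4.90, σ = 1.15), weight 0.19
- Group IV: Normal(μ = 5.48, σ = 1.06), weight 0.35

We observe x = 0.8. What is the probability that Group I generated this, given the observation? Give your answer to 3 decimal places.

Apply Bayes' rule: the posterior for each component is proportional to its prior times its likelihood at x.
Evaluate each component's likelihood at the observed value:
  p_I = (1/(0.67·√(2π)))·exp(−(0.8−1.20)²/(2·0.67²)) = 0.595436·exp(-0.17821) = 0.49824
  p_II = (1/(0.86·√(2π)))·exp(−(0.8−3.63)²/(2·0.86²)) = 0.463886·exp(-5.41435) = 0.00206534
  p_III = (1/(1.15·√(2π)))·exp(−(0.8−4.90)²/(2·1.15²)) = 0.346906·exp(-6.35539) = 0.000602702
  p_IV = (1/(1.06·√(2π)))·exp(−(0.8−5.48)²/(2·1.06²)) = 0.376361·exp(-9.74653) = 2.20161e-05
Unnormalised posteriors:
  π_I·p_I = 0.06 × 0.49824 = 0.0298944
  π_II·p_II = 0.40 × 0.00206534 = 0.000826135
  π_III·p_III = 0.19 × 0.000602702 = 0.000114513
  π_IV·p_IV = 0.35 × 2.20161e-05 = 7.70564e-06
Normaliser: 0.0298944 + 0.000826135 + 0.000114513 + 7.70564e-06 = 0.0308427
Responsibility of Group I: 0.0298944 / 0.0308427 ≈ 0.969

0.969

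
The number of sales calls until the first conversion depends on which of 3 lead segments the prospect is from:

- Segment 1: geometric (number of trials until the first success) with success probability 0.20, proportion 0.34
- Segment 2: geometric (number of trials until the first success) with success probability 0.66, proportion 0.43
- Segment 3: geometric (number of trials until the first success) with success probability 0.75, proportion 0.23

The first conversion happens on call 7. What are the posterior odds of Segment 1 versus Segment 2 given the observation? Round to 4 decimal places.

Only the two components matter; the odds are (w_i f_i(x)) / (w_j f_j(x)).
Evaluate each component's likelihood at the observed value:
  p_1 = 0.0524288
  p_2 = 0.00101957
  p_3 = 0.000183105
0.0178258 / 0.000438415 ≈ 40.6596

40.6596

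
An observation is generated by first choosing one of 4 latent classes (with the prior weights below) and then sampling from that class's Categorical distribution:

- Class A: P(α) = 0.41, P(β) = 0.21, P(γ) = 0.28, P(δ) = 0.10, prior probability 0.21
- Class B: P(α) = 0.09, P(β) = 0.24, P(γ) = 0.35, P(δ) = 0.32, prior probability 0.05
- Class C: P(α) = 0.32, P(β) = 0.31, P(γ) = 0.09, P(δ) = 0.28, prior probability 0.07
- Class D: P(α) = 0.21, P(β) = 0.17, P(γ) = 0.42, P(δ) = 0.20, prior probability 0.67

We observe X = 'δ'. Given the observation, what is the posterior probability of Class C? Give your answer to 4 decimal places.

By Bayes' theorem, P(k | x) = w_k f_k(x) / Σ_j w_j f_j(x).
Component likelihoods at x = 'δ':
  f_A = P(δ | comp) = 0.10
  f_B = P(δ | comp) = 0.32
  f_C = P(δ | comp) = 0.28
  f_D = P(δ | comp) = 0.20
Weight by the priors:
  w_A·f_A = 0.21 × 0.1 = 0.021
  w_B·f_B = 0.05 × 0.32 = 0.016
  w_C·f_C = 0.07 × 0.28 = 0.0196
  w_D·f_D = 0.67 × 0.2 = 0.134
Normaliser: 0.021 + 0.016 + 0.0196 + 0.134 = 0.1906
P(Class C | 'δ') ≈ 0.1028

0.1028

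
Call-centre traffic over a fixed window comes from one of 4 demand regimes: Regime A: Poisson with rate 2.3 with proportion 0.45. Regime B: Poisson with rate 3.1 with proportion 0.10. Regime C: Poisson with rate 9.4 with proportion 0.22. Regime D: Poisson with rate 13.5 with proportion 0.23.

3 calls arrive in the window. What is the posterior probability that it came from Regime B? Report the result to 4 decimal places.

P(component k | x) = w_k·f_k(x) / marginal(x), where marginal(x) = Σ_j w_j·f_j(x).
Poisson probabilities:
  p_A = 0.203308
  p_B = 0.223677
  p_C = 0.0114515
  p_D = 0.000562179
Multiply by the mixture weights:
  w_A·p_A = 0.45 × 0.203308 = 0.0914887
  w_B·p_B = 0.10 × 0.223677 = 0.0223677
  w_C·p_C = 0.22 × 0.0114515 = 0.00251934
  w_D·p_D = 0.23 × 0.000562179 = 0.000129301
Sum: 0.0914887 + 0.0223677 + 0.00251934 + 0.000129301 = 0.116505
P(Regime B | x) = 0.0223677 / 0.116505 ≈ 0.1920

0.1920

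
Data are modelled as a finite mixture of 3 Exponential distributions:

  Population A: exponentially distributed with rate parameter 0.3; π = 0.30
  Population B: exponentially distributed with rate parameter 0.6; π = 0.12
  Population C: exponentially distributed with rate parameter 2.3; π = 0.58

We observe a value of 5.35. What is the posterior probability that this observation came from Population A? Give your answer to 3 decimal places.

The responsibility of component k is π_k f_k(x) divided by Σ_j π_j f_j(x).
Exponential densities:
  p_A = 0.3·e^(−0.3·5.35) = 0.3·e^(−1.6050) = 0.0602669
  p_B = 0.6·e^(−0.6·5.35) = 0.6·e^(−3.2100) = 0.024214
  p_C = 2.3·e^(−2.3·5.35) = 2.3·e^(−12.3050) = 1.04168e-05
Prior × likelihood for each component:
  π_A·p_A = 0.30 × 0.0602669 = 0.0180801
  π_B·p_B = 0.12 × 0.024214 = 0.00290568
  π_C·p_C = 0.58 × 1.04168e-05 = 6.04174e-06
Marginal: 0.0180801 + 0.00290568 + 6.04174e-06 = 0.0209918
P(Population A | 5.35) ≈ 0.861

0.861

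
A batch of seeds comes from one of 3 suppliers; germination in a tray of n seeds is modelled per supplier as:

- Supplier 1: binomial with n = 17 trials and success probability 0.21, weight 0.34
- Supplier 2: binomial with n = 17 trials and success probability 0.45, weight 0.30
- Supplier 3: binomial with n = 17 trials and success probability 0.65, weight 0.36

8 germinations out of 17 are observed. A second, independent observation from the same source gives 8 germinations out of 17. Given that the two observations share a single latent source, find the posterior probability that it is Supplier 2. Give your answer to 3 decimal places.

Posterior ∝ prior × likelihood, so P(k | x) ∝ π_k f_k(x); normalise over all components.
Since both observations come from the same component, the likelihood for component k is f_k(x₁)·f_k(x₂).
  f_1 = [C(17,8)·0.21^8·0.79^9 = 24310·3.78229e-06·0.119852 = 0.01102] × [0.01102] = 0.000121441
  f_2 = [C(17,8)·0.45^8·0.55^9 = 24310·0.00168151·0.00460537 = 0.188256] × [0.188256] = 0.0354404
  f_3 = [C(17,8)·0.65^8·0.35^9 = 24310·0.0318645·7.88156e-05 = 0.0610526] × [0.0610526] = 0.00372742
Weight by the priors:
  π_1·f_1 = 0.34 × 0.000121441 = 4.129e-05
  π_2·f_2 = 0.30 × 0.0354404 = 0.0106321
  π_3·f_3 = 0.36 × 0.00372742 = 0.00134187
Denominator: 4.129e-05 + 0.0106321 + 0.00134187 = 0.0120153
P(Supplier 2 | x₁, x₂) = 0.0106321 / 0.0120153 ≈ 0.885

0.885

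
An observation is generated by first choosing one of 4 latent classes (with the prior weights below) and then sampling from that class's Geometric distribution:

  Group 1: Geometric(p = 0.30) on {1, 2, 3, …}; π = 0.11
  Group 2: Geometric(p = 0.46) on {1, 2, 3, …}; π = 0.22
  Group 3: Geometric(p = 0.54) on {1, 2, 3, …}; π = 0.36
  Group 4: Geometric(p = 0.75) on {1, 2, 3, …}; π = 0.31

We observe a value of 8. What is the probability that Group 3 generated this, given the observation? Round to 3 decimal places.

0.172

Posterior ∝ prior × likelihood, so P(k | x) ∝ P(Z=k) f_k(x); normalise over all components.
Component likelihoods at x = 8:
  L_1 = 0.30·(1−0.30)^7 = 0.30·0.0823543 = 0.0247063
  L_2 = 0.46·(1−0.46)^7 = 0.46·0.0133893 = 0.00615906
  L_3 = 0.54·(1−0.54)^7 = 0.54·0.00435818 = 0.00235342
  L_4 = 0.75·(1−0.75)^7 = 0.75·6.10352e-05 = 4.57764e-05
Multiply by the mixture weights:
  P(Z=1)·L_1 = 0.11 × 0.0247063 = 0.00271769
  P(Z=2)·L_2 = 0.22 × 0.00615906 = 0.00135499
  P(Z=3)·L_3 = 0.36 × 0.00235342 = 0.00084723
  P(Z=4)·L_4 = 0.31 × 4.57764e-05 = 1.41907e-05
Evidence: 0.00271769 + 0.00135499 + 0.00084723 + 1.41907e-05 = 0.0049341
P(Group 3 | the observation) = 0.00084723 / 0.0049341 ≈ 0.172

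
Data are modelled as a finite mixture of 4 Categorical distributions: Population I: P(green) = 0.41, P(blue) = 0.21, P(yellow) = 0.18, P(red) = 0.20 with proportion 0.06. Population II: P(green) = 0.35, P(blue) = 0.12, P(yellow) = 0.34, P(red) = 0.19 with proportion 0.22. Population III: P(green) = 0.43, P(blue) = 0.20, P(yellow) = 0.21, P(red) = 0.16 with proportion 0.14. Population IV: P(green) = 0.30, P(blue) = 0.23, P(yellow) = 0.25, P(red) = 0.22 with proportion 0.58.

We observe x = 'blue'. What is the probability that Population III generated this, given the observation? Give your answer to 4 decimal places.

0.1397

P(component k | x) = π_k·f_k(x) / marginal(x), where marginal(x) = Σ_j π_j·f_j(x).
Evaluate each component's likelihood at the observed value:
  p_I = P(blue | comp) = 0.21
  p_II = P(blue | comp) = 0.12
  p_III = P(blue | comp) = 0.20
  p_IV = P(blue | comp) = 0.23
Unnormalised posteriors:
  π_I·p_I = 0.06 × 0.21 = 0.0126
  π_II·p_II = 0.22 × 0.12 = 0.0264
  π_III·p_III = 0.14 × 0.2 = 0.028
  π_IV·p_IV = 0.58 × 0.23 = 0.1334
Denominator: 0.0126 + 0.0264 + 0.028 + 0.1334 = 0.2004
So the posterior for Population III is 0.028 / 0.2004 ≈ 0.1397.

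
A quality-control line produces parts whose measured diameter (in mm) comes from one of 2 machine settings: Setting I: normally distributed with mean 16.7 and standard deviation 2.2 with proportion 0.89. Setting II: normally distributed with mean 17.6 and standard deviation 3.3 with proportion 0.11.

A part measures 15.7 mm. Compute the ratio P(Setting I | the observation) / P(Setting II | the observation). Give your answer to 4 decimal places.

Since P(k|x) ∝ w_k f_k(x), the posterior odds are w_i f_i(x) / (w_j f_j(x)).
Component likelihoods at x = 15.7 mm:
  f_I = 0.163539
  f_II = 0.102427
0.14555 / 0.0112669 ≈ 12.9184

12.9184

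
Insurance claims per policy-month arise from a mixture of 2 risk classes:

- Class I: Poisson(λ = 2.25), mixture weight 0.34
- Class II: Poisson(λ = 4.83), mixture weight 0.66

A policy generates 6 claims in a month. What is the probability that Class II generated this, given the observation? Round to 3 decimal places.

Apply Bayes' rule: the posterior for each component is proportional to its prior times its likelihood at x.
Poisson probabilities:
  p_I = 0.0189933
  p_II = 0.140834
Unnormalised posteriors:
  P(Z=I)·p_I = 0.34 × 0.0189933 = 0.00645772
  P(Z=II)·p_II = 0.66 × 0.140834 = 0.0929505
Sum: 0.00645772 + 0.0929505 = 0.0994082
So the posterior for Class II is 0.0929505 / 0.0994082 ≈ 0.935.

0.935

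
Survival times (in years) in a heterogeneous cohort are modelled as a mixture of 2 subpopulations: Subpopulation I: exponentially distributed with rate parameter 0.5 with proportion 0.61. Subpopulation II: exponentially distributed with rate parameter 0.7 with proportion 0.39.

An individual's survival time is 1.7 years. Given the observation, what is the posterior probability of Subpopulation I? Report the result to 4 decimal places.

0.6108

Apply Bayes' rule: the posterior for each component is proportional to its prior times its likelihood at x.
Component likelihoods at x = 1.7 years:
  f_I = 0.5·e^(−0.5·1.7) = 0.5·e^(−0.8500) = 0.213707
  f_II = 0.7·e^(−0.7·1.7) = 0.7·e^(−1.1900) = 0.212955
Multiply by the mixture weights:
  P(Z=I)·f_I = 0.61 × 0.213707 = 0.130362
  P(Z=II)·f_II = 0.39 × 0.212955 = 0.0830524
Sum: 0.130362 + 0.0830524 = 0.213414
P(Subpopulation I | the observation) = 0.130362 / 0.213414 ≈ 0.6108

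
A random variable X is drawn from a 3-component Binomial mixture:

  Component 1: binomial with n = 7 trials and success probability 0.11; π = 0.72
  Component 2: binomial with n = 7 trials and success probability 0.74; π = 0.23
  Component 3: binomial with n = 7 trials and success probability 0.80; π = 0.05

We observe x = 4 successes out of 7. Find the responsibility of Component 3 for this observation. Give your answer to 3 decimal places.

0.113

Apply Bayes' rule: the posterior for each component is proportional to its prior times its likelihood at x.
Binomial probabilities:
  p_1 = C(7,4)·0.11^4·0.89^3 = 35·0.00014641·0.704969 = 0.00361251
  p_2 = C(7,4)·0.74^4·0.26^3 = 35·0.299866·0.017576 = 0.184465
  p_3 = C(7,4)·0.80^4·0.20^3 = 35·0.4096·0.008 = 0.114688
Prior × likelihood for each component:
  π_1·p_1 = 0.72 × 0.00361251 = 0.00260101
  π_2·p_2 = 0.23 × 0.184465 = 0.042427
  π_3·p_3 = 0.05 × 0.114688 = 0.0057344
Normaliser: 0.00260101 + 0.042427 + 0.0057344 = 0.0507625
P(Component 3 | the observation) ≈ 0.113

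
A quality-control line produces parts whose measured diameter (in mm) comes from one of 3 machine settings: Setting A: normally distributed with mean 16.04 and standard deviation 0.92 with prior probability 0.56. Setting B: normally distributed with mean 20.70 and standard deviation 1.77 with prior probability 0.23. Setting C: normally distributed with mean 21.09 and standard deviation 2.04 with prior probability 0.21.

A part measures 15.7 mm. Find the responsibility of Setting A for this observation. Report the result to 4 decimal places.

0.9903

By Bayes' theorem, P(k | x) = π_k f_k(x) / Σ_j π_j f_j(x).
Component likelihoods at x = 15.7 mm:
  p_A = (1/(0.92·√(2π)))·exp(−(15.7−16.04)²/(2·0.92²)) = 0.433633·exp(-0.06829) = 0.405009
  p_B = (1/(1.77·√(2π)))·exp(−(15.7−20.70)²/(2·1.77²)) = 0.225391·exp(-3.98991) = 0.00417003
  p_C = (1/(2.04·√(2π)))·exp(−(15.7−21.09)²/(2·2.04²)) = 0.195560·exp(-3.49050) = 0.00596179
Weight by the priors:
  π_A·p_A = 0.56 × 0.405009 = 0.226805
  π_B·p_B = 0.23 × 0.00417003 = 0.000959107
  π_C·p_C = 0.21 × 0.00596179 = 0.00125198
Denominator: 0.226805 + 0.000959107 + 0.00125198 = 0.229016
So the posterior for Setting A is 0.226805 / 0.229016 ≈ 0.9903.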